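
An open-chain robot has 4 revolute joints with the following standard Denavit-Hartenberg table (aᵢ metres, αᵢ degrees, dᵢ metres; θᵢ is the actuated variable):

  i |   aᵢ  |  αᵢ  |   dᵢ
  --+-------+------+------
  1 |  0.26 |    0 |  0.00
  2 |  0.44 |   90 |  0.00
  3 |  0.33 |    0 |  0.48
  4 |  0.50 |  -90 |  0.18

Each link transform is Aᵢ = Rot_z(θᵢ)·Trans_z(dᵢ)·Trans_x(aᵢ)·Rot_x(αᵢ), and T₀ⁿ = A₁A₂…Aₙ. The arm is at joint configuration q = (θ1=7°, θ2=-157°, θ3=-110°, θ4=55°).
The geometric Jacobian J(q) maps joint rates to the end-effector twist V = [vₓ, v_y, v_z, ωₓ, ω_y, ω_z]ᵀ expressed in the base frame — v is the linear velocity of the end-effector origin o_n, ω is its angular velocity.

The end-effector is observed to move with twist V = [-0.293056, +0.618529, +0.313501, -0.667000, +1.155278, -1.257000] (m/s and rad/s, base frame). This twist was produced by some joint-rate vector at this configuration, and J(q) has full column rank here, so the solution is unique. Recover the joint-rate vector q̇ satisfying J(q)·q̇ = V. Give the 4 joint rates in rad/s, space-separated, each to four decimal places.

-0.3740 -0.8830 0.6120 0.7220

o_n = [-0.6036, 0.2963, -0.7197]
J₁: ẑ×o_n = [-0.2963, -0.6036, 0.0000], ω = ẑ
J2: z=[0.0000, 0.0000, 1.0000] o=[0.2581, 0.0317, 0.0000] → [-0.2646, -0.8617, 0.0000, 0.0000, 0.0000, 1.0000]
J3: z=[-0.5000, 0.8660, 0.0000] o=[-0.1230, -0.1883, 0.0000] → [-0.6233, -0.3598, 0.1739, -0.5000, 0.8660, 0.0000]
J4: z=[-0.5000, 0.8660, 0.0000] o=[-0.2652, 0.2838, -0.3101] → [-0.3547, -0.2048, 0.2868, -0.5000, 0.8660, 0.0000]
q̇ = J⁺·V = [-0.3740, -0.8830, 0.6120, 0.7220]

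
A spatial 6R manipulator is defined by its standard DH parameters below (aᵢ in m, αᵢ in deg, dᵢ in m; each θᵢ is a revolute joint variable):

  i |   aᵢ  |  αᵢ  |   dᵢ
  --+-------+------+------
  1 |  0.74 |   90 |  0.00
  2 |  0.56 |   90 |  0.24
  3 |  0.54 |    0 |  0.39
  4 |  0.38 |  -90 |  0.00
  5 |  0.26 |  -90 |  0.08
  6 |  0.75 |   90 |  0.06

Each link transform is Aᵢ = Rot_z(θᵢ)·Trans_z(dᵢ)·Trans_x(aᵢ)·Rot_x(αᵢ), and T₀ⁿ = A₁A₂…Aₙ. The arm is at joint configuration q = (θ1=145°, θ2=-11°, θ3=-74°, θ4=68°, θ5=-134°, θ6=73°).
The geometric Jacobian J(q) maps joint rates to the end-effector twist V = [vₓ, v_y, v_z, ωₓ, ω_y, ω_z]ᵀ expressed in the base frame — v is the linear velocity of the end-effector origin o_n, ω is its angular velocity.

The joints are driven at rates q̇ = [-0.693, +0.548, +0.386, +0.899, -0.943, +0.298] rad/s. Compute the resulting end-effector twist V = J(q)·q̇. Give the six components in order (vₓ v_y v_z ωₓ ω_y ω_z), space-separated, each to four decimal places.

-1.0961 1.9307 0.5781 -0.0954 -0.4364 -2.1795

o_n = [-1.6024, -0.0039, -0.9018]
J₁: ẑ×o_n = [0.0039, -1.6024, 0.0000], ω = ẑ
J2: z=[0.5736, 0.8192, 0.0000] o=[-0.6062, 0.4244, 0.0000] → [-0.7387, 0.5173, 0.5704, 0.5736, 0.8192, 0.0000]
J3: z=[0.1563, -0.1094, -0.9816] o=[-0.9188, 0.9363, -0.1069] → [-0.8359, 0.7953, -0.2218, 0.1563, -0.1094, -0.9816]
J4: z=[0.1563, -0.1094, -0.9816] o=[-1.2753, 0.5523, -0.5181] → [-0.5039, 0.3811, -0.1227, 0.1563, -0.1094, -0.9816]
J5: z=[0.4864, 0.8735, -0.0199] o=[-1.6019, 0.7325, -0.5902] → [-0.2869, 0.1516, -0.3578, 0.4864, 0.8735, -0.0199]
J6: z=[-0.5098, 0.2652, -0.8184] o=[-1.3785, 0.6962, -0.7411] → [-0.6156, 0.1012, 0.4163, -0.5098, 0.2652, -0.8184]
V = J·q̇ = [-1.0961, 1.9307, 0.5781, -0.0954, -0.4364, -2.1795]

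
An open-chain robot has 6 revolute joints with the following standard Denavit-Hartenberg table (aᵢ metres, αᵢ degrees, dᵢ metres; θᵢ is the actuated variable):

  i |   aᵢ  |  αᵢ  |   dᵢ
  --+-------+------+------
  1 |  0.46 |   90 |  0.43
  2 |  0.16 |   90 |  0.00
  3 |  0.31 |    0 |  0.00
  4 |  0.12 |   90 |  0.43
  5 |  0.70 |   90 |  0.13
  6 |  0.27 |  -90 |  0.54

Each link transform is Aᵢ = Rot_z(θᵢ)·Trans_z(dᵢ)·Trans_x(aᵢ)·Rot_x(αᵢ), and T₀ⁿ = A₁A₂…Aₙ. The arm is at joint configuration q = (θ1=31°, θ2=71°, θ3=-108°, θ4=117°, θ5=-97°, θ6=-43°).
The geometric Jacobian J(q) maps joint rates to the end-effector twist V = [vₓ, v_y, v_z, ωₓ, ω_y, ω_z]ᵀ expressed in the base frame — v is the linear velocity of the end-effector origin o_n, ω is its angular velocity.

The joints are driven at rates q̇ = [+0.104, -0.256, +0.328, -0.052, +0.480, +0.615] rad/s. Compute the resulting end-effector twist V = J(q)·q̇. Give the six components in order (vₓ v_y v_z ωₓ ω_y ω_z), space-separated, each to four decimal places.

-0.4177 0.0179 0.7455 -0.2881 0.7901 -0.5093

o_n = [-0.2217, 0.2442, 0.1207]
J₁: ẑ×o_n = [-0.2442, -0.2217, 0.0000], ω = ẑ
J2: z=[0.5150, -0.8572, 0.0000] o=[0.3943, 0.2369, 0.4300] → [0.2651, 0.1593, -0.5242, 0.5150, -0.8572, 0.0000]
J3: z=[0.8105, 0.4870, -0.3256] o=[0.4389, 0.2637, 0.5813] → [-0.2307, 0.5884, 0.3059, 0.8105, 0.4870, -0.3256]
J4: z=[0.8105, 0.4870, -0.3256] o=[0.2604, 0.5004, 0.4907] → [-0.2636, 0.4568, 0.0271, 0.8105, 0.4870, -0.3256]
J5: z=[-0.4650, 0.8728, 0.1479] o=[0.6516, 0.7136, 0.4628] → [-0.2292, -0.2883, 0.9805, -0.4650, 0.8728, 0.1479]
J6: z=[-0.2548, 0.0281, -0.9666] o=[-0.0023, 0.4860, 0.6285] → [-0.2479, 0.0826, 0.0678, -0.2548, 0.0281, -0.9666]
V = J·q̇ = [-0.4177, 0.0179, 0.7455, -0.2881, 0.7901, -0.5093]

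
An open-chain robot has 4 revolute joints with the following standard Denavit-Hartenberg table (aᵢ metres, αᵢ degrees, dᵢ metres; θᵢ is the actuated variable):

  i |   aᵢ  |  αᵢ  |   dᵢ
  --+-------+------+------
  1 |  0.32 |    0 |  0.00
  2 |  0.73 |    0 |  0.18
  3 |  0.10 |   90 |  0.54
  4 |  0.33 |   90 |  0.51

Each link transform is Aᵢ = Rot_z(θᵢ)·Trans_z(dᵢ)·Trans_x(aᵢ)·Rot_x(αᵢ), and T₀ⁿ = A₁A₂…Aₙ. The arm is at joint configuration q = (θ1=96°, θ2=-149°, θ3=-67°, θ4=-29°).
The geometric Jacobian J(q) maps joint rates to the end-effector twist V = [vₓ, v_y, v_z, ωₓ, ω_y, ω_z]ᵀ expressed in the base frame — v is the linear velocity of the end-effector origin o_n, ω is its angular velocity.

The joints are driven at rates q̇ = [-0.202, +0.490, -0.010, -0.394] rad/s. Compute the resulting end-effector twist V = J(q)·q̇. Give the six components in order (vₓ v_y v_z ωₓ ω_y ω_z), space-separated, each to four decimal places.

o_n = [-0.2301, -0.3463, 0.5600]
J₁: ẑ×o_n = [0.3463, -0.2301, 0.0000], ω = ẑ
J2: z=[0.0000, 0.0000, 1.0000] o=[-0.0334, 0.3182, 0.0000] → [0.6646, -0.1967, 0.0000, 0.0000, 0.0000, 1.0000]
J3: z=[0.0000, 0.0000, 1.0000] o=[0.4059, -0.2648, 0.1800] → [0.0816, -0.6360, 0.0000, 0.0000, 0.0000, 1.0000]
J4: z=[-0.8660, 0.5000, 0.0000] o=[0.3559, -0.3514, 0.7200] → [-0.0800, -0.1386, 0.2886, -0.8660, 0.5000, 0.0000]
V = J·q̇ = [0.2864, 0.0111, -0.1137, 0.3412, -0.1970, 0.2780]

0.2864 0.0111 -0.1137 0.3412 -0.1970 0.2780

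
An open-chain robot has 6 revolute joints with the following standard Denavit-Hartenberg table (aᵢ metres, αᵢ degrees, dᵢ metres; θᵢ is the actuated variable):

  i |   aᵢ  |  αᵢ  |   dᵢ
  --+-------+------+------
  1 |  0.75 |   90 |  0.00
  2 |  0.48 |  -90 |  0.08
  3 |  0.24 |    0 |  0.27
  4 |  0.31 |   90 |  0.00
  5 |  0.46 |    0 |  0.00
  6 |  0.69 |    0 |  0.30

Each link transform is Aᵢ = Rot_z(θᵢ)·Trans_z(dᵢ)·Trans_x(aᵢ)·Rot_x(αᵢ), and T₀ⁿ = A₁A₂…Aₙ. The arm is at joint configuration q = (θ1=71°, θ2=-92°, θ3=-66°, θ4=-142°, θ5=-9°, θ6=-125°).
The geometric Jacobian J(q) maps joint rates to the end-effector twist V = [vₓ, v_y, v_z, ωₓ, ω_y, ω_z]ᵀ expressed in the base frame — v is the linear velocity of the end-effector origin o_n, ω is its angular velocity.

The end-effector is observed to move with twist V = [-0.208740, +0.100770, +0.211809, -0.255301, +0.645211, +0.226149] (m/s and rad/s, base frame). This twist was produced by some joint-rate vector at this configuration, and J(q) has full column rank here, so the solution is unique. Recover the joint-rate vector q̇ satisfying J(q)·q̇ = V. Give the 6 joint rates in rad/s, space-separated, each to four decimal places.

0.3230 -0.3040 0.9110 -0.3810 0.6030 -0.4360

o_n = [0.0478, 0.4442, -0.4561]
J₁: ẑ×o_n = [-0.4442, 0.0478, 0.0000], ω = ẑ
J2: z=[0.9455, -0.3256, 0.0000] o=[0.2442, 0.7091, 0.0000] → [0.1485, 0.4313, -0.3144, 0.9455, -0.3256, 0.0000]
J3: z=[0.3254, 0.9449, -0.0349] o=[0.3144, 0.6673, -0.4797] → [0.0145, 0.0016, 0.1793, 0.3254, 0.9449, -0.0349]
J4: z=[0.3254, 0.9449, -0.0349] o=[0.6084, 0.8478, -0.5867] → [0.1093, -0.0229, 0.3985, 0.3254, 0.9449, -0.0349]
J5: z=[-0.8402, 0.2720, -0.4692] o=[0.4739, 0.9042, -0.3131] → [-0.2547, 0.0798, 0.5023, -0.8402, 0.2720, -0.4692]
J6: z=[-0.8402, 0.2720, -0.4692] o=[0.2534, 0.9189, 0.0903] → [-0.3713, -0.3626, 0.4547, -0.8402, 0.2720, -0.4692]
q̇ = J⁺·V = [0.3230, -0.3040, 0.9110, -0.3810, 0.6030, -0.4360]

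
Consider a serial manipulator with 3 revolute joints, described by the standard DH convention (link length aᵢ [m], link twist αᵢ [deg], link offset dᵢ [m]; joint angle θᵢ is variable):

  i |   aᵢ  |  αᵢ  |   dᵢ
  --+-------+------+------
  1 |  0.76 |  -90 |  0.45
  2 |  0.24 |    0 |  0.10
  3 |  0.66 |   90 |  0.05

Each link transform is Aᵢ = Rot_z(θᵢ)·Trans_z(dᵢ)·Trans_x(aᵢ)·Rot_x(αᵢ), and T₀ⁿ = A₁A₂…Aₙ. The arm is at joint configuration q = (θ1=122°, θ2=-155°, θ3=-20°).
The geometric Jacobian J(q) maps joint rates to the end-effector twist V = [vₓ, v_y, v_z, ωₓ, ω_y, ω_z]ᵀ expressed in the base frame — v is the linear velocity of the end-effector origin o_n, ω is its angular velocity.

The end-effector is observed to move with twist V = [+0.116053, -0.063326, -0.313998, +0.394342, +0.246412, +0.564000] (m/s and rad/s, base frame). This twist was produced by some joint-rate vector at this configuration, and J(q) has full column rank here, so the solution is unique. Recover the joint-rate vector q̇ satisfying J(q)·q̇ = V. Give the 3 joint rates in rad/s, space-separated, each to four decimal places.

0.5640 -0.0380 -0.4270

o_n = [-0.0663, -0.1770, 0.6090]
J₁: ẑ×o_n = [0.1770, -0.0663, 0.0000], ω = ẑ
J2: z=[-0.8480, -0.5299, 0.0000] o=[-0.4027, 0.6445, 0.4500] → [-0.0842, 0.1348, 0.8750, -0.8480, -0.5299, 0.0000]
J3: z=[-0.8480, -0.5299, 0.0000] o=[-0.3723, 0.4071, 0.5514] → [-0.0305, 0.0488, 0.6575, -0.8480, -0.5299, 0.0000]
q̇ = J⁺·V = [0.5640, -0.0380, -0.4270]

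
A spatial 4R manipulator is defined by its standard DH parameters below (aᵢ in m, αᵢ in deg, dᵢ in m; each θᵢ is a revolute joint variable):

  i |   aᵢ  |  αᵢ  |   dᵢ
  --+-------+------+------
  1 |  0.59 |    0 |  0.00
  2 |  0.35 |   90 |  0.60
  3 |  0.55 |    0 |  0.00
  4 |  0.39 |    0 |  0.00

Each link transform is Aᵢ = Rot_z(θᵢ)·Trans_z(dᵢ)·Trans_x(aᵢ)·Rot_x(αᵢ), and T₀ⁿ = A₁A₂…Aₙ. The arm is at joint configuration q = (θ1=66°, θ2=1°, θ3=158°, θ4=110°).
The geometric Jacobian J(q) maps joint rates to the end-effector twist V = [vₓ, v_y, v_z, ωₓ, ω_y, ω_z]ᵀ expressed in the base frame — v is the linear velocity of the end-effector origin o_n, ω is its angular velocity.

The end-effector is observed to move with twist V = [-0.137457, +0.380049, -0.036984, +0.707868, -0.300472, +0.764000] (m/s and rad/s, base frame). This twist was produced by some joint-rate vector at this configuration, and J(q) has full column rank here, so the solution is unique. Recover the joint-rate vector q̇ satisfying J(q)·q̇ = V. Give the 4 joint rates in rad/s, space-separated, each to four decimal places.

o_n = [0.1722, 0.3792, 0.4163]
J₁: ẑ×o_n = [-0.3792, 0.1722, 0.0000], ω = ẑ
J2: z=[0.0000, 0.0000, 1.0000] o=[0.2400, 0.5390, 0.0000] → [0.1598, -0.0678, 0.0000, 0.0000, 0.0000, 1.0000]
J3: z=[0.9205, -0.3907, 0.0000] o=[0.3767, 0.8612, 0.6000] → [0.0718, 0.1691, -0.5236, 0.9205, -0.3907, 0.0000]
J4: z=[0.9205, -0.3907, 0.0000] o=[0.1775, 0.3918, 0.8060] → [0.1523, 0.3588, -0.0136, 0.9205, -0.3907, 0.0000]
q̇ = J⁺·V = [0.6910, 0.0730, 0.0520, 0.7170]

0.6910 0.0730 0.0520 0.7170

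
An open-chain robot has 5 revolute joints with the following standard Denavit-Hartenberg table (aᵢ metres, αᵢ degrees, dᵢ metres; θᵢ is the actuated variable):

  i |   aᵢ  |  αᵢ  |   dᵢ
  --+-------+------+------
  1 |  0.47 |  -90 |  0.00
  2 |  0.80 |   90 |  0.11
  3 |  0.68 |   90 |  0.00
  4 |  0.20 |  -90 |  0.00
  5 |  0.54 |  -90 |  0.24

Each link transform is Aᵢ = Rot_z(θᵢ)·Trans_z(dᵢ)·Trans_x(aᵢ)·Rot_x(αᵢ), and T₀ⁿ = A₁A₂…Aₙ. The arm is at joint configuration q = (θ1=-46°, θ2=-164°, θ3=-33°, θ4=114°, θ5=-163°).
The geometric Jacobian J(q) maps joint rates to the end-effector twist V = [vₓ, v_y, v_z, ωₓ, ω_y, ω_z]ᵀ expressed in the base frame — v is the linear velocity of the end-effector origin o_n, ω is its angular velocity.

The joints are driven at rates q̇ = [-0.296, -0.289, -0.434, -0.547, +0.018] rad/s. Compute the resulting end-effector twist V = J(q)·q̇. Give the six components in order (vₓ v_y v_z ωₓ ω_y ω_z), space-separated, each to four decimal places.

o_n = [-0.6534, 0.1822, 0.7048]
J₁: ẑ×o_n = [-0.1822, -0.6534, 0.0000], ω = ẑ
J2: z=[0.7193, 0.6947, 0.0000] o=[0.3265, -0.3381, 0.0000] → [0.4896, -0.5070, 1.0550, 0.7193, 0.6947, 0.0000]
J3: z=[-0.1915, 0.1983, -0.9613] o=[-0.1286, 0.2915, 0.2205] → [-0.0090, 0.5972, 0.1250, -0.1915, 0.1983, -0.9613]
J4: z=[-0.2396, -0.9592, -0.1501] o=[-0.7758, 0.4286, 0.3777] → [-0.3507, 0.0600, 0.1764, -0.2396, -0.9592, -0.1501]
J5: z=[0.9474, -0.2648, 0.1798] o=[-0.7334, 0.4484, 0.1833] → [-0.0902, -0.4797, -0.2310, 0.9474, -0.2648, 0.1798]
V = J·q̇ = [0.1066, 0.0393, -0.4598, 0.0233, 0.2331, 0.2065]

0.1066 0.0393 -0.4598 0.0233 0.2331 0.2065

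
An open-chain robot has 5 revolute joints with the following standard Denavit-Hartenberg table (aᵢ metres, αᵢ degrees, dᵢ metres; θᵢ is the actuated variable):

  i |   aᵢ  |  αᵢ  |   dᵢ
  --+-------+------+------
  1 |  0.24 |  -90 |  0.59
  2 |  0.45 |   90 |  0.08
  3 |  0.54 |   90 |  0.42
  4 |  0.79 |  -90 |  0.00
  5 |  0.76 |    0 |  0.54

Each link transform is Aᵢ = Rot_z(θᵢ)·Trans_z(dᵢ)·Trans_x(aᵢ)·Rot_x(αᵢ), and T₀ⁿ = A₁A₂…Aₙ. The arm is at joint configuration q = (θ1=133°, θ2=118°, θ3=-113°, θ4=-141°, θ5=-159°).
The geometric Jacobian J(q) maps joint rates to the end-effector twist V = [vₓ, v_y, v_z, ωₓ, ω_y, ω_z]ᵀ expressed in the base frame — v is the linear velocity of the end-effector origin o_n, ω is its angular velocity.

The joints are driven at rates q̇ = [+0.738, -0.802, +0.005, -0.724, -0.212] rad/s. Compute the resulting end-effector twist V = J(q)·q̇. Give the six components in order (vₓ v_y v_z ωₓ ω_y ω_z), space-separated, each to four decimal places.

o_n = [0.2420, 0.5702, 0.7196]
J₁: ẑ×o_n = [-0.5702, 0.2420, 0.0000], ω = ẑ
J2: z=[-0.7314, -0.6820, 0.0000] o=[-0.1637, 0.1755, 0.5900] → [-0.0884, 0.0948, -0.0119, -0.7314, -0.6820, 0.0000]
J3: z=[-0.6022, 0.6457, -0.4695] o=[-0.0781, -0.0335, 0.1927] → [0.6237, 0.1670, -0.5703, -0.6022, 0.6457, -0.4695]
J4: z=[-0.5805, 0.0496, 0.8128] o=[-0.0350, 0.6491, 0.1818] → [0.0908, 0.5374, 0.0321, -0.5805, 0.0496, 0.8128]
J5: z=[0.8129, -0.0223, 0.5820] o=[-0.0722, -0.1397, 0.2034] → [-0.4247, -0.2368, 0.5841, 0.8129, -0.0223, 0.5820]
V = J·q̇ = [-0.3225, -0.2354, -0.1403, 0.8315, 0.5190, 0.0238]

-0.3225 -0.2354 -0.1403 0.8315 0.5190 0.0238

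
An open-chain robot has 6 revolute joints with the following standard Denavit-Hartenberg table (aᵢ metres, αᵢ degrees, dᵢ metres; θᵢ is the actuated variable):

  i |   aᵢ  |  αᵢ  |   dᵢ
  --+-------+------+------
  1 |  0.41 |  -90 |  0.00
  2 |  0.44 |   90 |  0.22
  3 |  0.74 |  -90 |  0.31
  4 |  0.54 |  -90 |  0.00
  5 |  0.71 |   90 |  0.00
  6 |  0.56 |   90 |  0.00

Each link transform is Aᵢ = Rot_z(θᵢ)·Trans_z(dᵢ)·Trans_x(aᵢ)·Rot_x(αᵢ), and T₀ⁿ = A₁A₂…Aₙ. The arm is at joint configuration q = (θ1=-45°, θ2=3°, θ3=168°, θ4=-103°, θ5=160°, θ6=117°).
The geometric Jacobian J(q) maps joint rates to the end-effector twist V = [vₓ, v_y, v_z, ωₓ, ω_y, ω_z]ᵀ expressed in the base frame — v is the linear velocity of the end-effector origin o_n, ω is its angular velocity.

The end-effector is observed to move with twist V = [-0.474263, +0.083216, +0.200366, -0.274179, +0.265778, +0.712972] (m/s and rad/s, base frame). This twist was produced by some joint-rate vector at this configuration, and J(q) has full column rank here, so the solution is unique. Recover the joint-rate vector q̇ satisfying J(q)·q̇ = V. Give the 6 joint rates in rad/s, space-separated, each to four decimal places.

0.7530 0.9070 0.2310 0.0810 0.1110 -0.9480

o_n = [0.2535, 0.6264, 0.5671]
J₁: ẑ×o_n = [-0.6264, 0.2535, 0.0000], ω = ẑ
J2: z=[0.7071, 0.7071, 0.0000] o=[0.2899, -0.2899, 0.0000] → [0.4010, -0.4010, 0.6736, 0.7071, 0.7071, 0.0000]
J3: z=[0.0370, -0.0370, 0.9986] o=[0.7562, -0.4451, -0.0230] → [-1.0918, -0.5238, 0.0210, 0.0370, -0.0370, 0.9986]
J4: z=[-0.8385, -0.5448, 0.0109] o=[0.3653, 0.1634, 0.3244] → [-0.1373, 0.2023, -0.4491, -0.8385, -0.5448, 0.0109]
J5: z=[-0.5214, 0.8079, 0.2745] o=[0.4508, 0.0422, 0.8436] → [-0.3838, -0.1983, -0.1452, -0.5214, 0.8079, 0.2745]
J6: z=[0.8421, 0.4352, 0.3186] o=[0.5488, 0.3243, 0.1995] → [0.0637, -0.4036, 0.3829, 0.8421, 0.4352, 0.3186]
q̇ = J⁺·V = [0.7530, 0.9070, 0.2310, 0.0810, 0.1110, -0.9480]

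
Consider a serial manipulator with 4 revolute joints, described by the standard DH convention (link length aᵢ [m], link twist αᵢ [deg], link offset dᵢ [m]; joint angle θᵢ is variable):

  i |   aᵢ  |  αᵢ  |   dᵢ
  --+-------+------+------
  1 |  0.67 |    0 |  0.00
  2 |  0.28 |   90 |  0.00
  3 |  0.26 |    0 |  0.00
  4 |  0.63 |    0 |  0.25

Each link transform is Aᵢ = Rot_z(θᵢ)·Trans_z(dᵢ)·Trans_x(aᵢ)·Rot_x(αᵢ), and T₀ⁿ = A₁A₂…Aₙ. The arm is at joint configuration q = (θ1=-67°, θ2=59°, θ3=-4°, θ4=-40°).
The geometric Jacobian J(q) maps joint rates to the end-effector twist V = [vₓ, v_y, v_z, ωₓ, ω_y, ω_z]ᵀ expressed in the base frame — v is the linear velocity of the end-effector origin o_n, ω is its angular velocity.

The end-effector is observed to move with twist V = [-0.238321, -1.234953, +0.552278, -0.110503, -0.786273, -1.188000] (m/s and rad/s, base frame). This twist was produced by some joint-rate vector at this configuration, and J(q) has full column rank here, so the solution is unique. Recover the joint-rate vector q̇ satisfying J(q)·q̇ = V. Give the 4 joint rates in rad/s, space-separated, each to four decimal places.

-0.2230 -0.9650 0.7420 0.0520

o_n = [1.2099, -1.0024, -0.4558]
J₁: ẑ×o_n = [1.0024, 1.2099, -0.0000], ω = ẑ
J2: z=[0.0000, 0.0000, 1.0000] o=[0.2618, -0.6167, 0.0000] → [0.3857, 0.9481, -0.0000, 0.0000, 0.0000, 1.0000]
J3: z=[-0.1392, -0.9903, 0.0000] o=[0.5391, -0.6557, 0.0000] → [0.4513, -0.0634, 0.7126, -0.1392, -0.9903, 0.0000]
J4: z=[-0.1392, -0.9903, 0.0000] o=[0.7959, -0.6918, -0.0181] → [0.4334, -0.0609, 0.4532, -0.1392, -0.9903, 0.0000]
q̇ = J⁺·V = [-0.2230, -0.9650, 0.7420, 0.0520]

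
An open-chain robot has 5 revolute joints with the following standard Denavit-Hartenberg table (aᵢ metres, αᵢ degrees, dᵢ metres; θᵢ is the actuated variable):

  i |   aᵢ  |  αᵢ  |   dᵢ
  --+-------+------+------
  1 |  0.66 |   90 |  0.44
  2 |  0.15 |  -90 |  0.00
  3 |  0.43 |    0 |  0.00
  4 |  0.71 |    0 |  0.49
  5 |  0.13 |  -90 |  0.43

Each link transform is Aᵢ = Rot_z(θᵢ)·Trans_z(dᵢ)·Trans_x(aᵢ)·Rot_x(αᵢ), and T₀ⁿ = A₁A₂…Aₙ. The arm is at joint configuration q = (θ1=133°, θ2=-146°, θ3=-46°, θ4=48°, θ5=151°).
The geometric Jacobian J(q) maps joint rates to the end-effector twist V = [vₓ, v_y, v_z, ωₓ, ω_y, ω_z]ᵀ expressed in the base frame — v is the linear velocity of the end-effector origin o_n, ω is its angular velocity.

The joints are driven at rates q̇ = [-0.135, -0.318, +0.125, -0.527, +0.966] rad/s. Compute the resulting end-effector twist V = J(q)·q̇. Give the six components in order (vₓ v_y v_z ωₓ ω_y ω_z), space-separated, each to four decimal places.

0.5810 -0.1023 0.1026 -0.4477 0.0138 -0.6026

o_n = [-0.0466, 0.3807, -0.9056]
J₁: ẑ×o_n = [-0.3807, -0.0466, 0.0000], ω = ẑ
J2: z=[0.7314, 0.6820, 0.0000] o=[-0.4501, 0.4827, 0.4400] → [-0.9177, 0.9841, -0.3498, 0.7314, 0.6820, 0.0000]
J3: z=[-0.3814, 0.4090, -0.8290] o=[-0.3653, 0.3917, 0.3561] → [-0.5252, -0.7454, -0.1261, -0.3814, 0.4090, -0.8290]
J4: z=[-0.3814, 0.4090, -0.8290] o=[0.0298, 0.4216, 0.1891] → [-0.4816, -0.3541, 0.0469, -0.3814, 0.4090, -0.8290]
J5: z=[-0.3814, 0.4090, -0.8290] o=[0.2260, 0.1749, -0.6139] → [0.0513, 0.1148, 0.0330, -0.3814, 0.4090, -0.8290]
V = J·q̇ = [0.5810, -0.1023, 0.1026, -0.4477, 0.0138, -0.6026]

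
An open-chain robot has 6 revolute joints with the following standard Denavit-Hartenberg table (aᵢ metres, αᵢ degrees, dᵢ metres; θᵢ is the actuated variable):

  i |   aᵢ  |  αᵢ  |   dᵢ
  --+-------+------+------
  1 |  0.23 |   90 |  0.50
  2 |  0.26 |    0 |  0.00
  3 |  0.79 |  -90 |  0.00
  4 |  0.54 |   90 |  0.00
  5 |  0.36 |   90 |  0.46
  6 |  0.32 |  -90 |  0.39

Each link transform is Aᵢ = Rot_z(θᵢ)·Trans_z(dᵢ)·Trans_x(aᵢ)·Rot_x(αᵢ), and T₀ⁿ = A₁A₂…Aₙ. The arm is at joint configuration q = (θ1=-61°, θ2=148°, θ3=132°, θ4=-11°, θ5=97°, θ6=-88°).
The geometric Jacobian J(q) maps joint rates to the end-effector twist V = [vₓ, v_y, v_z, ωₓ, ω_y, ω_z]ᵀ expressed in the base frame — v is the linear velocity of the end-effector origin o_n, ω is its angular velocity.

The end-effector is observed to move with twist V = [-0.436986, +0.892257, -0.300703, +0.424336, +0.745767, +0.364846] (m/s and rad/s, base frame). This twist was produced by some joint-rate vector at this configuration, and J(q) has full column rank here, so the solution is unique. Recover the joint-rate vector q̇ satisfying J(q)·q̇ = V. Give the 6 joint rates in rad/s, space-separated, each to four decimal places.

o_n = [0.0728, -0.7623, -0.8942]
J₁: ẑ×o_n = [0.7623, 0.0728, -0.0000], ω = ẑ
J2: z=[-0.8746, -0.4848, 0.0000] o=[0.1115, -0.2012, 0.5000] → [0.6759, -1.2194, 0.4720, -0.8746, -0.4848, 0.0000]
J3: z=[-0.8746, -0.4848, 0.0000] o=[0.0046, -0.0083, 0.6378] → [0.7427, -1.3399, 0.6925, -0.8746, -0.4848, 0.0000]
J4: z=[0.4774, -0.8613, 0.1736] o=[0.0711, -0.1283, -0.1402] → [0.7595, 0.3603, -0.3012, 0.4774, -0.8613, 0.1736]
J5: z=[-0.8746, -0.4469, 0.1879] o=[0.0256, -0.2588, -0.6622] → [0.1983, -0.1940, 0.4614, -0.8746, -0.4469, 0.1879]
J6: z=[-0.0254, -0.3448, -0.9383] o=[-0.2024, -0.7615, -0.4713] → [0.1451, -0.2690, 0.0949, -0.0254, -0.3448, -0.9383]
q̇ = J⁺·V = [0.6980, -0.3420, -0.5270, -0.5310, 0.0860, 0.2740]

0.6980 -0.3420 -0.5270 -0.5310 0.0860 0.2740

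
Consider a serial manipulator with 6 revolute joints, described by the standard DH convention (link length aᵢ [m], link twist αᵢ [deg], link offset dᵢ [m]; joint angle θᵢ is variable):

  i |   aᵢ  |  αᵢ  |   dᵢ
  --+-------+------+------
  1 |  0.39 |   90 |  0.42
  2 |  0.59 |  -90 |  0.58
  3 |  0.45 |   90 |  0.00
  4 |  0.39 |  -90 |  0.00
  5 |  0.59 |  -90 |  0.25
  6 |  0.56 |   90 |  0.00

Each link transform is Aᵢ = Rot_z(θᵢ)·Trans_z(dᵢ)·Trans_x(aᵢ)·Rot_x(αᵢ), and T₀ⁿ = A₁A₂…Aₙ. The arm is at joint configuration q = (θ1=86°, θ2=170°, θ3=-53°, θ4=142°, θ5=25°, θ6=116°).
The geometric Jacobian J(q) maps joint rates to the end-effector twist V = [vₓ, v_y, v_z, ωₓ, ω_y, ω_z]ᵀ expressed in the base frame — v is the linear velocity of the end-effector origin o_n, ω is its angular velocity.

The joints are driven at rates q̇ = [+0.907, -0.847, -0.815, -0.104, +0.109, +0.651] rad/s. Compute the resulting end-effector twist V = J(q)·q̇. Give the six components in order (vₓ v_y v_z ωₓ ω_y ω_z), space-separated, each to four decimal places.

0.7596 -0.0200 0.9958 -1.1736 -0.3677 2.0729

o_n = [0.5019, -0.4826, -0.0742]
J₁: ẑ×o_n = [0.4826, 0.5019, -0.0000], ω = ẑ
J2: z=[0.9976, -0.0698, 0.0000] o=[0.0272, 0.3890, 0.4200] → [0.0345, 0.4930, -0.8365, 0.9976, -0.0698, 0.0000]
J3: z=[-0.0121, -0.1732, -0.9848] o=[0.5653, -0.2310, 0.5225] → [-0.1444, 0.0551, -0.0079, -0.0121, -0.1732, -0.9848]
J4: z=[0.6552, 0.7426, -0.1387] o=[0.9052, -0.5222, 0.5695] → [-0.4725, 0.4777, 0.3253, 0.6552, 0.7426, -0.1387]
J5: z=[-0.4555, 0.5348, 0.7117] o=[0.6701, -0.3649, 0.3009] → [-0.1168, -0.2906, 0.1436, -0.4555, 0.5348, 0.7117]
J6: z=[-0.3391, -0.8434, 0.4167] o=[0.0706, -0.2008, 0.1452] → [0.3025, 0.1053, 0.4594, -0.3391, -0.8434, 0.4167]
V = J·q̇ = [0.7596, -0.0200, 0.9958, -1.1736, -0.3677, 2.0729]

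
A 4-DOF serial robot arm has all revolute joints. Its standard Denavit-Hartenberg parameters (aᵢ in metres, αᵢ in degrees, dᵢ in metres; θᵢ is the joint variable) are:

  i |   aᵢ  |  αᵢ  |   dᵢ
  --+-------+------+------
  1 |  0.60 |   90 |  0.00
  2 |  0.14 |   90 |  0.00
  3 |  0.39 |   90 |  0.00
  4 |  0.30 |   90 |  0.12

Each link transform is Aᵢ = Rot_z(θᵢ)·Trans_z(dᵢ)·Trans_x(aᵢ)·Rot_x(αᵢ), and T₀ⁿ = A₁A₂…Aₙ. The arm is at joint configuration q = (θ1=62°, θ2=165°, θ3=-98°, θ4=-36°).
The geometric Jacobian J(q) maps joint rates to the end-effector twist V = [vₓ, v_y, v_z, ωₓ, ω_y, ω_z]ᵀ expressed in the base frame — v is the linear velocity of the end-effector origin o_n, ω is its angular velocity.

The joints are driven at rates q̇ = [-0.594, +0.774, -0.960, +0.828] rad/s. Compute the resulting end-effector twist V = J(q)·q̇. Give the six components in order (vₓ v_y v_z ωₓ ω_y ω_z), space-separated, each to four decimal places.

o_n = [-0.2479, 0.8328, -0.1876]
J₁: ẑ×o_n = [-0.8328, -0.2479, 0.0000], ω = ẑ
J2: z=[0.8829, -0.4695, 0.0000] o=[0.2817, 0.5298, 0.0000] → [0.0881, 0.1657, 0.0190, 0.8829, -0.4695, 0.0000]
J3: z=[0.1215, 0.2285, 0.9659] o=[0.2182, 0.4104, 0.0362] → [-0.4592, -0.4230, 0.1578, 0.1215, 0.2285, 0.9659]
J4: z=[0.5719, 0.7792, -0.2563] o=[-0.0982, 0.6380, 0.0222] → [-0.1136, 0.1584, 0.2281, 0.5719, 0.7792, -0.2563]
V = J·q̇ = [0.9097, 0.8127, 0.0520, 1.0403, 0.0624, -1.7335]

0.9097 0.8127 0.0520 1.0403 0.0624 -1.7335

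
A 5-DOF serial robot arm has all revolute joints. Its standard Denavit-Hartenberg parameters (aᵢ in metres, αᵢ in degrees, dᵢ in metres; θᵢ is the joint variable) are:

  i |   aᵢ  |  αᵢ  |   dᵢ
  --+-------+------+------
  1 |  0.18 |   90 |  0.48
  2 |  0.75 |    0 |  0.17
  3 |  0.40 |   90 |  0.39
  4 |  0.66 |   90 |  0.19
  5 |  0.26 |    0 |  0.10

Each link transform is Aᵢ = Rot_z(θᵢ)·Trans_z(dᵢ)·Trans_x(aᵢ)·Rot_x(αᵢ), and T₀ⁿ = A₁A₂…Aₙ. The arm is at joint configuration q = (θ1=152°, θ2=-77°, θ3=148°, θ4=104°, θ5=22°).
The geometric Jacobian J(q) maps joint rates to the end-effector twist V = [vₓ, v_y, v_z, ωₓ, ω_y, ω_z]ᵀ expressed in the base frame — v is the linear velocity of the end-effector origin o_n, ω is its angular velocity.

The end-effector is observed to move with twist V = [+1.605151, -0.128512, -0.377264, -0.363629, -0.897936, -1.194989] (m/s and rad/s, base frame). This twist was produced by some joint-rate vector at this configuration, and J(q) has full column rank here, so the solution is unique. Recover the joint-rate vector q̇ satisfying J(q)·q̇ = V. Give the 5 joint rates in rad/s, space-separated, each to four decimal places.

o_n = [0.0567, 1.6217, -0.0805]
J₁: ẑ×o_n = [-1.6217, 0.0567, 0.0000], ω = ẑ
J2: z=[0.4695, 0.8829, 0.0000] o=[-0.1589, 0.0845, 0.4800] → [-0.4949, 0.2631, 0.5313, 0.4695, 0.8829, 0.0000]
J3: z=[0.4695, 0.8829, 0.0000] o=[-0.2281, 0.3138, -0.2508] → [0.1503, -0.0799, 0.3626, 0.4695, 0.8829, 0.0000]
J4: z=[-0.8348, 0.4439, -0.3256] o=[-0.1600, 0.7193, 0.1274] → [0.2015, -0.2441, -0.8495, -0.8348, 0.4439, -0.3256]
J5: z=[-0.1653, 0.3619, 0.9174] o=[0.0279, 1.3447, -0.0854] → [-0.2524, 0.0272, -0.0562, -0.1653, 0.3619, 0.9174]
q̇ = J⁺·V = [-0.8540, -0.3970, -0.4780, 0.0160, -0.3660]

-0.8540 -0.3970 -0.4780 0.0160 -0.3660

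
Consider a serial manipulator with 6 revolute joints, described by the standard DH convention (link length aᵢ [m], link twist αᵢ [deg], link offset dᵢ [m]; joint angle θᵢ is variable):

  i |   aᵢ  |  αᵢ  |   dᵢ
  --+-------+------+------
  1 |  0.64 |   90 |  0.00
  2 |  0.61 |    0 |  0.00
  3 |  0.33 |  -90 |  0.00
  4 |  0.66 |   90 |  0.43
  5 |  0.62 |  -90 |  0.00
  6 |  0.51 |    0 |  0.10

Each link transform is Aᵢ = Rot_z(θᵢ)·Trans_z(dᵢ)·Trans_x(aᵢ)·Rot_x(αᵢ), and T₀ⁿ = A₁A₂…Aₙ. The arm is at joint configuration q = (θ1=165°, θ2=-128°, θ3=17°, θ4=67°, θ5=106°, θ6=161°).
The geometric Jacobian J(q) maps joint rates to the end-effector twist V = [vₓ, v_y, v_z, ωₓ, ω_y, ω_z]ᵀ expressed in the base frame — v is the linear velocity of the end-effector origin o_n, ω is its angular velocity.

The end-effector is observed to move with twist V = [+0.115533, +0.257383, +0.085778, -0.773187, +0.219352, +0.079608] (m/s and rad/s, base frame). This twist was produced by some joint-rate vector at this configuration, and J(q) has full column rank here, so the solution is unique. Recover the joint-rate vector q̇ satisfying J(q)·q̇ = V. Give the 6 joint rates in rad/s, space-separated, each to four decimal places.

o_n = [-0.7474, -0.3681, -1.0296]
J₁: ẑ×o_n = [0.3681, -0.7474, 0.0000], ω = ẑ
J2: z=[0.2588, 0.9659, 0.0000] o=[-0.6182, 0.1656, 0.0000] → [-0.9945, 0.2665, -0.0133, 0.2588, 0.9659, 0.0000]
J3: z=[0.2588, 0.9659, 0.0000] o=[-0.2554, 0.0684, -0.4807] → [-0.5302, 0.1421, 0.3622, 0.2588, 0.9659, 0.0000]
J4: z=[-0.9018, 0.2416, -0.3584] o=[-0.1412, 0.0378, -0.7888] → [-0.2037, 0.0001, 0.5125, -0.9018, 0.2416, -0.3584]
J5: z=[0.4198, 0.2920, -0.8594] o=[-0.5969, -0.4690, -1.1836] → [0.1317, 0.0647, 0.0863, 0.4198, 0.2920, -0.8594]
J6: z=[0.3476, 0.8229, 0.4494] o=[-1.1168, -0.1669, -1.3349] → [0.3416, 0.0599, -0.3739, 0.3476, 0.8229, 0.4494]
q̇ = J⁺·V = [-0.4520, -0.2860, -0.0220, 0.7320, -0.5970, 0.6250]

-0.4520 -0.2860 -0.0220 0.7320 -0.5970 0.6250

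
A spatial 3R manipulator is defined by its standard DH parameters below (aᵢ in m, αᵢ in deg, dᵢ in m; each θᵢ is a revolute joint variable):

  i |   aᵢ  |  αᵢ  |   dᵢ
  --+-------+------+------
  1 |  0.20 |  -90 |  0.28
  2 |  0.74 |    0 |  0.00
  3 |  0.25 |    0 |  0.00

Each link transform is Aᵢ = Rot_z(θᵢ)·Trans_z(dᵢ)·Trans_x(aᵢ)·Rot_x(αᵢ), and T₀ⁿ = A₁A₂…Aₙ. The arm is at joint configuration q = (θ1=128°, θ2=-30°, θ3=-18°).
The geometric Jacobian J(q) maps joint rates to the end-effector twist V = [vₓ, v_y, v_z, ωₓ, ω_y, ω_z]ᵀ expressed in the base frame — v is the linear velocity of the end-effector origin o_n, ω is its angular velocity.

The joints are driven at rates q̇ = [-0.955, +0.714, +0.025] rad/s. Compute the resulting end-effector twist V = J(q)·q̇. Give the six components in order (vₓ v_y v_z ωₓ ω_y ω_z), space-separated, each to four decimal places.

o_n = [-0.6207, 0.7944, 0.8358]
J₁: ẑ×o_n = [-0.7944, -0.6207, 0.0000], ω = ẑ
J2: z=[-0.7880, -0.6157, 0.0000] o=[-0.1231, 0.1576, 0.2800] → [-0.3422, 0.4380, -0.8081, -0.7880, -0.6157, 0.0000]
J3: z=[-0.7880, -0.6157, 0.0000] o=[-0.5177, 0.6626, 0.6500] → [-0.1144, 0.1464, -0.1673, -0.7880, -0.6157, 0.0000]
V = J·q̇ = [0.5115, 0.9091, -0.5812, -0.5823, -0.4550, -0.9550]

0.5115 0.9091 -0.5812 -0.5823 -0.4550 -0.9550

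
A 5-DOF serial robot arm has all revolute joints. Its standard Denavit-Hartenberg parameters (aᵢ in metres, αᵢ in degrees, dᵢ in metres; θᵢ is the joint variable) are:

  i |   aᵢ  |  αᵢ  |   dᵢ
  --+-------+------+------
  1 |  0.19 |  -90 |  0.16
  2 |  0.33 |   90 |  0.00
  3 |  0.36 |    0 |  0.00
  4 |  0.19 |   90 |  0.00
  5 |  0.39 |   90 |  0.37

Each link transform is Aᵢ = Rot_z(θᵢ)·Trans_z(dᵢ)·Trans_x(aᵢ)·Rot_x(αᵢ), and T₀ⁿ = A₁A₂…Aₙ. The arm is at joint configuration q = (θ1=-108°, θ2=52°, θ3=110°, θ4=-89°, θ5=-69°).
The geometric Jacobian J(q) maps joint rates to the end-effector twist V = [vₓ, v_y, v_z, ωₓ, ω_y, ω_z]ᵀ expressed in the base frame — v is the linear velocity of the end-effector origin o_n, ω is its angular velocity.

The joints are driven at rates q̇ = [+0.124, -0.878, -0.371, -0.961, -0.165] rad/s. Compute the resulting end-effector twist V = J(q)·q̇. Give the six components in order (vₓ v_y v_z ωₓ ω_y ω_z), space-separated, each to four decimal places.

-0.6444 -0.2839 0.2676 -0.3529 1.2566 -0.6495

o_n = [0.0124, -0.3212, -0.5743]
J₁: ẑ×o_n = [0.3212, 0.0124, -0.0000], ω = ẑ
J2: z=[0.9511, -0.3090, 0.0000] o=[-0.0587, -0.1807, 0.1600] → [0.2269, 0.6983, -0.1116, 0.9511, -0.3090, 0.0000]
J3: z=[-0.2435, -0.7494, 0.6157] o=[-0.1215, -0.3739, -0.1000] → [0.3229, -0.0330, 0.0875, -0.2435, -0.7494, 0.6157]
J4: z=[-0.2435, -0.7494, 0.6157] o=[0.2237, -0.4064, -0.0030] → [0.3757, -0.2692, -0.1791, -0.2435, -0.7494, 0.6157]
J5: z=[-0.9561, 0.0787, -0.2824] o=[0.2547, -0.5313, -0.1428] → [0.0254, -0.3441, -0.1818, -0.9561, 0.0787, -0.2824]
V = J·q̇ = [-0.6444, -0.2839, 0.2676, -0.3529, 1.2566, -0.6495]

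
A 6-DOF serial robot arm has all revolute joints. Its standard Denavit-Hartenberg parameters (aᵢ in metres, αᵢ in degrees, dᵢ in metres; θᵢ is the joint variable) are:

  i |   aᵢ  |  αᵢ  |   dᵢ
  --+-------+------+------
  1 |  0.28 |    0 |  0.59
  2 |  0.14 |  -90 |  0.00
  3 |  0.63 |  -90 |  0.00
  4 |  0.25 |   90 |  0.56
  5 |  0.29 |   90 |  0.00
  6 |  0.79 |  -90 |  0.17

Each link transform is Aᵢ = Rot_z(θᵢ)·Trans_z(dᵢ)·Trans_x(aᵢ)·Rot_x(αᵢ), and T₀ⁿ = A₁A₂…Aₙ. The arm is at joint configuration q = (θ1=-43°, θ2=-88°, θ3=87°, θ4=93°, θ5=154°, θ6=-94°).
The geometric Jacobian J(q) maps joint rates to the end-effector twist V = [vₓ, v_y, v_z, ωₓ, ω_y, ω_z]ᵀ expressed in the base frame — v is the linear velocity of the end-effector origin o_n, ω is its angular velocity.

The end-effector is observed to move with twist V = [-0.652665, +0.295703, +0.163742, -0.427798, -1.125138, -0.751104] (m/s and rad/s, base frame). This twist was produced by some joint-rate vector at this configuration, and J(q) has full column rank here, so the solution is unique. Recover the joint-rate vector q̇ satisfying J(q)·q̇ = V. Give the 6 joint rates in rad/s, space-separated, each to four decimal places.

0.4000 -0.3160 0.2650 -0.6810 0.8840 -0.4490

o_n = [0.5986, 0.3719, 0.7100]
J₁: ẑ×o_n = [-0.3719, 0.5986, 0.0000], ω = ẑ
J2: z=[0.0000, 0.0000, 1.0000] o=[0.2048, -0.1910, 0.5900] → [-0.5628, 0.3939, 0.0000, 0.0000, 0.0000, 1.0000]
J3: z=[0.7547, -0.6561, 0.0000] o=[0.1129, -0.2966, 0.5900] → [-0.0787, -0.0906, 0.8232, 0.7547, -0.6561, 0.0000]
J4: z=[0.6552, 0.7537, -0.0523] o=[0.0913, -0.3215, -0.0391] → [0.6009, -0.5174, 0.0719, 0.6552, 0.7537, -0.0523]
J5: z=[-0.0738, -0.0051, -0.9973] o=[0.2702, 0.2649, -0.0554] → [0.1028, -0.2710, -0.0062, -0.0738, -0.0051, -0.9973]
J6: z=[0.2593, 0.9655, -0.0241] o=[0.5495, 0.1894, -0.0757] → [0.7630, -0.2049, -0.0001, 0.2593, 0.9655, -0.0241]
q̇ = J⁺·V = [0.4000, -0.3160, 0.2650, -0.6810, 0.8840, -0.4490]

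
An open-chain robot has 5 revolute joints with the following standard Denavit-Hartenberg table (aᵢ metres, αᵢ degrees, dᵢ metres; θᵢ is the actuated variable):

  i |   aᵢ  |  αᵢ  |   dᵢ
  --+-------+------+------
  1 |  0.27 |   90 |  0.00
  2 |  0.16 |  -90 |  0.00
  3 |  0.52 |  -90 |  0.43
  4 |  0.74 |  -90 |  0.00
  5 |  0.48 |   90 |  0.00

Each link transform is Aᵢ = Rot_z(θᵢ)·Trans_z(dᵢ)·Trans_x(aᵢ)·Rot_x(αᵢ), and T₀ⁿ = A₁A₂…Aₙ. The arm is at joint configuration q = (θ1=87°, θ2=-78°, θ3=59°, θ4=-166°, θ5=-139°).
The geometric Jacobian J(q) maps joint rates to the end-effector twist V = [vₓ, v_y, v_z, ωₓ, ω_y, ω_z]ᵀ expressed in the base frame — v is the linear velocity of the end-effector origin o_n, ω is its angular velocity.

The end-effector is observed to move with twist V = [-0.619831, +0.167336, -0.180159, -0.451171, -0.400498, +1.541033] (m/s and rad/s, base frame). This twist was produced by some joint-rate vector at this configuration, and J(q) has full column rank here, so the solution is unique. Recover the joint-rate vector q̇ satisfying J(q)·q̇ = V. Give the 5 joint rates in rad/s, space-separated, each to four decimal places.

o_n = [-0.2529, 0.7879, 0.1386]
J₁: ẑ×o_n = [-0.7879, -0.2529, 0.0000], ω = ẑ
J2: z=[0.9986, -0.0523, 0.0000] o=[0.0141, 0.2696, 0.0000] → [-0.0073, -0.1384, 0.5036, 0.9986, -0.0523, 0.0000]
J3: z=[0.0512, 0.9768, 0.2079] o=[0.0159, 0.3029, -0.1565] → [0.1874, -0.0710, 0.2873, 0.0512, 0.9768, 0.2079]
J4: z=[-0.5237, -0.1510, 0.8384] o=[-0.4043, 0.8018, -0.3291] → [-0.0589, 0.3719, 0.0302, -0.5237, -0.1510, 0.8384]
J5: z=[-0.1561, 0.9845, 0.0799] o=[0.2154, 0.8677, 0.0699] → [0.0740, -0.0267, 0.4735, -0.1561, 0.9845, 0.0799]
q̇ = J⁺·V = [0.7340, -0.0590, 0.2920, 0.9430, -0.5550]

0.7340 -0.0590 0.2920 0.9430 -0.5550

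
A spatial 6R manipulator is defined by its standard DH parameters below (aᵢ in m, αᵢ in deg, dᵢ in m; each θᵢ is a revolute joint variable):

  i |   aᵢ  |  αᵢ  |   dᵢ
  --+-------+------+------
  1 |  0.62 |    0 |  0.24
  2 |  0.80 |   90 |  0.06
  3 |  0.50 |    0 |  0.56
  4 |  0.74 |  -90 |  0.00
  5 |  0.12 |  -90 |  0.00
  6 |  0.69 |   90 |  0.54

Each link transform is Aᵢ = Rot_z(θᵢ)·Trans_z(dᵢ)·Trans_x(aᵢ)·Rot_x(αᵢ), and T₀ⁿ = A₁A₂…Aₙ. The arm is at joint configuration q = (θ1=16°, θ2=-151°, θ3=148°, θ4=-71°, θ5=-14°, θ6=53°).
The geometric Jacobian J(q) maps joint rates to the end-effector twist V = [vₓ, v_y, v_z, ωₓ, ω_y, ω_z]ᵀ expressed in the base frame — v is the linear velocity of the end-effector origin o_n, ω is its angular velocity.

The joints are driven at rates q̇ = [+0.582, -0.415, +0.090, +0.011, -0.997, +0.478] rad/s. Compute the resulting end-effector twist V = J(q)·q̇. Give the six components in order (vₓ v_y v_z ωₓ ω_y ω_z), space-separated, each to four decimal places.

-0.4414 0.5418 0.1372 -0.4488 -0.9619 0.0554

o_n = [-0.3877, -0.5787, 1.7954]
J₁: ẑ×o_n = [0.5787, -0.3877, 0.0000], ω = ẑ
J2: z=[0.0000, 0.0000, 1.0000] o=[0.5960, 0.1709, 0.2400] → [0.7496, -0.9837, 0.0000, 0.0000, 0.0000, 1.0000]
J3: z=[-0.7071, 0.7071, 0.0000] o=[0.0303, -0.3948, 0.3000] → [1.0574, 1.0574, 0.4256, -0.7071, 0.7071, 0.0000]
J4: z=[-0.7071, 0.7071, 0.0000] o=[-0.0659, 0.3010, 0.5650] → [0.8700, 0.8700, 0.8496, -0.7071, 0.7071, 0.0000]
J5: z=[0.6890, 0.6890, 0.2250] o=[-0.1836, 0.1833, 1.2860] → [0.5224, -0.3969, -0.3844, 0.6890, 0.6890, 0.2250]
J6: z=[0.6476, -0.7246, 0.2357] o=[-0.2226, 0.1853, 1.3994] → [-0.1068, -0.2953, -0.6144, 0.6476, -0.7246, 0.2357]
V = J·q̇ = [-0.4414, 0.5418, 0.1372, -0.4488, -0.9619, 0.0554]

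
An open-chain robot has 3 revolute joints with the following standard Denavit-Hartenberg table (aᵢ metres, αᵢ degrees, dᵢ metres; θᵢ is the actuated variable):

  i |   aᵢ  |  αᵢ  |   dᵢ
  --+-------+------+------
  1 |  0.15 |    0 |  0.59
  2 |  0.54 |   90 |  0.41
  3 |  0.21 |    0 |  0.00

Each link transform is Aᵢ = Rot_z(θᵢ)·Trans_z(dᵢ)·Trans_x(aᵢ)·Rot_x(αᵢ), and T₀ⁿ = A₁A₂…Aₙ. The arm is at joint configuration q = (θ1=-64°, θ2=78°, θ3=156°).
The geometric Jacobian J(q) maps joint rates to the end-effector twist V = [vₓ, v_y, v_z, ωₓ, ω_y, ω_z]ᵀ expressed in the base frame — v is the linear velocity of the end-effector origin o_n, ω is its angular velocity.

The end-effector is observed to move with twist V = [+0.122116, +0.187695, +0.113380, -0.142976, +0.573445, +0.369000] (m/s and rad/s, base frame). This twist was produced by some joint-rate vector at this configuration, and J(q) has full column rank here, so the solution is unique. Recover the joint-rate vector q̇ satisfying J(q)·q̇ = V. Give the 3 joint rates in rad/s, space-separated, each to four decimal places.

o_n = [0.4036, -0.0506, 1.0854]
J₁: ẑ×o_n = [0.0506, 0.4036, -0.0000], ω = ẑ
J2: z=[0.0000, 0.0000, 1.0000] o=[0.0658, -0.1348, 0.5900] → [-0.0842, 0.3378, 0.0000, 0.0000, 0.0000, 1.0000]
J3: z=[0.2419, -0.9703, 0.0000] o=[0.5897, -0.0042, 1.0000] → [-0.0829, -0.0207, -0.1918, 0.2419, -0.9703, 0.0000]
q̇ = J⁺·V = [0.7730, -0.4040, -0.5910]

0.7730 -0.4040 -0.5910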